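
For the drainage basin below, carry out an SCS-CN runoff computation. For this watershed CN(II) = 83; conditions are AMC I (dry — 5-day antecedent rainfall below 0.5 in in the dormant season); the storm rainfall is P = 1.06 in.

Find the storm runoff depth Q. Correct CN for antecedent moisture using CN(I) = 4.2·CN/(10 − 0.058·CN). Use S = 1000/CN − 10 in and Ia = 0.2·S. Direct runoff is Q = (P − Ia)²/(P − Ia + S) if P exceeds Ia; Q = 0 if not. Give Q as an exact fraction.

Q = 54449641/37681829850 in ≈ 0.001 in

Dry (AMC I): CN(I) = 4.2·83/(10 − 0.058·83) = (1743/5)/(2593/500) = 174300/2593 ≈ 67.219
Retention S: 1000/CN − 10 with CN=67.219 → S = 8500/1743 ≈ 4.877 in
Initial abstraction Ia = S/5 = (8500/1743)/5 = 1700/1743 ≈ 0.975 in
Excess rainfall: 1.060 − 0.975 = 0.085 in; P > Ia so Q > 0
Q = (7379/87150)²/((7379/87150) + 8500/1743) = (54449641/7595122500)/(432379/87150) = 54449641/37681829850 in ≈ 0.001 in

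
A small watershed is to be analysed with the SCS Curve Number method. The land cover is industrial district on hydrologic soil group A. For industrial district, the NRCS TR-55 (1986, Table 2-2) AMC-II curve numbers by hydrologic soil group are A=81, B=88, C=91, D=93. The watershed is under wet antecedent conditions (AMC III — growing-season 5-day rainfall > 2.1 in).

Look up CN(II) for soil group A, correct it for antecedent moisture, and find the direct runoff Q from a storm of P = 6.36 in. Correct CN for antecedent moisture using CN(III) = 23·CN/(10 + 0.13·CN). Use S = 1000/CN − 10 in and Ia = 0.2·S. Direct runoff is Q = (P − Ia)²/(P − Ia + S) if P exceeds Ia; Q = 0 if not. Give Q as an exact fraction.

Q = 82206638089/15566156775 in ≈ 5.281 in

NRCS table: industrial district, soil group A → CN(II) = 81
Wet (AMC III): CN(III) = 23·81/(10 + 0.13·81) = 1863/(2053/100) = 186300/2053 ≈ 90.745
Max retention: S = 1000/(186300/2053) − 10 = 1900/1863 in (≈ 1.020 in)
Initial abstraction Ia = S/5 = (1900/1863)/5 = 380/1863 ≈ 0.204 in
P − Ia = 6.360 − 0.204 = 286717/46575 ≈ 6.156 in (> 0, runoff occurs)
Runoff Q = (P−Ia)²/(P−Ia+S) = (6.156)²/(6.156+1.020) = 82206638089/15566156775 ≈ 5.281 in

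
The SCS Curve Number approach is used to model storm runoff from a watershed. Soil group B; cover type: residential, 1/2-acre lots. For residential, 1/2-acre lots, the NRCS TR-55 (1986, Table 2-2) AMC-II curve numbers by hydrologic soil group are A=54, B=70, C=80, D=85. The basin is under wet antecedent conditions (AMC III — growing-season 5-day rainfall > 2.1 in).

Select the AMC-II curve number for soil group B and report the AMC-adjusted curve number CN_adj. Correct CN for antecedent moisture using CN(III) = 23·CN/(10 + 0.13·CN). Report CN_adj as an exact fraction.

NRCS table: residential, 1/2-acre lots, soil group B → CN(II) = 70
Wet (AMC III): CN(III) = 23·70/(10 + 0.13·70) = 1610/(191/10) = 16100/191 ≈ 84.293

CN_adj = 16100/191 ≈ 84.293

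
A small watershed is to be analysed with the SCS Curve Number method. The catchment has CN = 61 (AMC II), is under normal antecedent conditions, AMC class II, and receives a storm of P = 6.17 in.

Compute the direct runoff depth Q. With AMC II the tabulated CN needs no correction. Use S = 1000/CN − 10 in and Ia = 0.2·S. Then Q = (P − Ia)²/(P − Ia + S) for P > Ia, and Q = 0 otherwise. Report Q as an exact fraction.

Q = 890246569/419905700 in ≈ 2.120 in

CN(II) = 61; AMC II needs no correction.
Max retention: S = 1000/61 − 10 = 390/61 in (≈ 6.393 in)
Ia = 0.2S: 0.2·6.393 = 1.279 in (exactly 78/61)
P − Ia = 6.170 − 1.279 = 29837/6100 ≈ 4.891 in (> 0, runoff occurs)
Runoff Q = (P−Ia)²/(P−Ia+S) = (4.891)²/(4.891+6.393) = 890246569/419905700 ≈ 2.120 in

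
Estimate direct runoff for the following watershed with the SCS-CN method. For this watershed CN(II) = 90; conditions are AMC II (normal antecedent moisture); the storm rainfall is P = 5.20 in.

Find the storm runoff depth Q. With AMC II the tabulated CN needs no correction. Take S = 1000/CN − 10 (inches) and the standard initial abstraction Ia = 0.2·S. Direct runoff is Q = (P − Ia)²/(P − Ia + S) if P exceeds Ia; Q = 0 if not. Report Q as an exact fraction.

AMC II — tabulated CN = 90 applies directly.
Max retention: S = 1000/90 − 10 = 10/9 in (≈ 1.111 in)
Initial abstraction Ia = S/5 = (10/9)/5 = 2/9 ≈ 0.222 in
Excess rainfall: 5.200 − 0.222 = 4.978 in; P > Ia so Q > 0
Q: (224/45)² ÷ (274/45) = 25088/6165 in (≈ 4.069 in)

Q = 25088/6165 in ≈ 4.069 in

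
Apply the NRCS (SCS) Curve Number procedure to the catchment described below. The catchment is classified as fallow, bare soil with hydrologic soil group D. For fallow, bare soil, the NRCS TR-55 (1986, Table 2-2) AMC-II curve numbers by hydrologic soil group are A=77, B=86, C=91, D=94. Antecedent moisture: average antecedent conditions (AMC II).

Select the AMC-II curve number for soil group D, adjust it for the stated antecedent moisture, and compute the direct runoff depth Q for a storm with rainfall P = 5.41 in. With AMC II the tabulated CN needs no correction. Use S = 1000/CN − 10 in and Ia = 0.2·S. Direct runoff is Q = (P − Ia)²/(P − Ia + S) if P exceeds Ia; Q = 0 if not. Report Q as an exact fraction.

NRCS table: fallow, bare soil, soil group D → CN(II) = 94
CN(II) = 94; AMC II needs no correction.
Retention S: 1000/CN − 10 with CN=94.000 → S = 30/47 ≈ 0.638 in
Initial abstraction Ia = S/5 = (30/47)/5 = 6/47 ≈ 0.128 in
Since P=5.410 > Ia=0.128: effective rainfall P−Ia = 24827/4700 in
Q = (24827/4700)²/((24827/4700) + 30/47) = (616379929/22090000)/(27827/4700) = 616379929/130786900 in ≈ 4.713 in

Q = 616379929/130786900 in ≈ 4.713 in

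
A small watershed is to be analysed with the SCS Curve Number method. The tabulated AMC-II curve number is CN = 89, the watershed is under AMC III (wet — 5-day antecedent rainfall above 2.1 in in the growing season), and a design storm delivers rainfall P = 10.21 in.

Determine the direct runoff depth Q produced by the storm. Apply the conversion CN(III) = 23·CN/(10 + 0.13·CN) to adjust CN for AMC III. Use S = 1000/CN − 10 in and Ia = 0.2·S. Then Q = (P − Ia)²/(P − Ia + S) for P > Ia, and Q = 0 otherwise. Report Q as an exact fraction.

Adjust CN=89 to AMC III: 23·89/(10 + 0.13·89) → 2047 ÷ (2157/100) = 204700/2157 ≈ 94.900
Retention S: 1000/CN − 10 with CN=94.900 → S = 1100/2047 ≈ 0.537 in
Ia = 0.2·(1100/2047) = 220/2047 in ≈ 0.107 in
Excess rainfall: 10.210 − 0.107 = 10.103 in; P > Ia so Q > 0
Q: (2067987/204700)² ÷ (2177987/204700) = 4276570232169/445833938900 in (≈ 9.592 in)

Q = 4276570232169/445833938900 in ≈ 9.592 in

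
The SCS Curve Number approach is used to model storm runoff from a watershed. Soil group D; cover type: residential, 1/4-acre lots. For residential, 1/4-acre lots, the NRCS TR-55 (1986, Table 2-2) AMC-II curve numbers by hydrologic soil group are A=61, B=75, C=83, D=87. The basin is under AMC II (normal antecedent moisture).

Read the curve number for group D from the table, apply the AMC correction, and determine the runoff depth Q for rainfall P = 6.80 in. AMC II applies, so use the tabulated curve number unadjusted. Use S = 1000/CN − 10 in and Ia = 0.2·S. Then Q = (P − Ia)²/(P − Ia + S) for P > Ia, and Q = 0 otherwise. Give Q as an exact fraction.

Q = 3998792/756465 in ≈ 5.286 in

NRCS table: residential, 1/4-acre lots, soil group D → CN(II) = 87
Average conditions: CN = 87 (no AMC adjustment).
Retention S: 1000/CN − 10 with CN=87.000 → S = 130/87 ≈ 1.494 in
Ia = 0.2·(130/87) = 26/87 in ≈ 0.299 in
Excess rainfall: 6.800 − 0.299 = 6.501 in; P > Ia so Q > 0
Q: (2828/435)² ÷ (3478/435) = 3998792/756465 in (≈ 5.286 in)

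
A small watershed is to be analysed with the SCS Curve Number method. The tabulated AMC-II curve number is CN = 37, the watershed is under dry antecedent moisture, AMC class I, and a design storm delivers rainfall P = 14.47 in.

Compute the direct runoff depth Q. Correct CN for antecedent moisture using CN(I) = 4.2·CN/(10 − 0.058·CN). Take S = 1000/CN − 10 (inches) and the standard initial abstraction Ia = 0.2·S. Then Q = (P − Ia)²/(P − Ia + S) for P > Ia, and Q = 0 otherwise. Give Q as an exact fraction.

Q = 554084521/642094300 in ≈ 0.863 in

Adjust CN=37 to AMC I: 4.2·37/(10 − 0.058·37) → (777/5) ÷ (3927/500) = 3700/187 ≈ 19.786
S = 1000/(3700/187) − 10 = 1500/37 in ≈ 40.541 in
Initial abstraction Ia = S/5 = (1500/37)/5 = 300/37 ≈ 8.108 in
P − Ia = 14.470 − 8.108 = 23539/3700 ≈ 6.362 in (> 0, runoff occurs)
Runoff Q = (P−Ia)²/(P−Ia+S) = (6.362)²/(6.362+40.541) = 554084521/642094300 ≈ 0.863 in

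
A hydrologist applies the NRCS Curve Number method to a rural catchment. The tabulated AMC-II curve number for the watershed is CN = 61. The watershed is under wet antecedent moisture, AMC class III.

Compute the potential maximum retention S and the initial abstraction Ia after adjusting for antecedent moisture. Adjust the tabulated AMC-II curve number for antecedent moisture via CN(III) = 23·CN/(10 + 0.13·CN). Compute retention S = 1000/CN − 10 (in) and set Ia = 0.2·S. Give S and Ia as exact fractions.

CN(III) from CN(II)=61: (23·61)/(10 + 0.13·61) = 140300/1793 ≈ 78.249
Max retention: S = 1000/(140300/1793) − 10 = 3900/1403 in (≈ 2.780 in)
Initial abstraction Ia = S/5 = (3900/1403)/5 = 780/1403 ≈ 0.556 in

S = 3900/1403 in ≈ 2.780 in; Ia = 780/1403 in ≈ 0.556 in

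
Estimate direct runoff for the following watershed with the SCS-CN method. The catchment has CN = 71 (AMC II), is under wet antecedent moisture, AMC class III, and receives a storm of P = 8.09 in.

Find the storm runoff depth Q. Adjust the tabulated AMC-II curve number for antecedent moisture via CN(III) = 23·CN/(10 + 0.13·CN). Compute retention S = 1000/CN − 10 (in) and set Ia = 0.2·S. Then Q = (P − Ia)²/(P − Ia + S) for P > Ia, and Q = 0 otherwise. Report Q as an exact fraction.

CN(III) from CN(II)=71: (23·71)/(10 + 0.13·71) = 163300/1923 ≈ 84.919
Max retention: S = 1000/(163300/1923) − 10 = 2900/1633 in (≈ 1.776 in)
Ia = 0.2·(2900/1633) = 580/1633 in ≈ 0.355 in
Since P=8.090 > Ia=0.355: effective rainfall P−Ia = 1263097/163300 in
Runoff Q = (P−Ia)²/(P−Ia+S) = (7.735)²/(7.735+1.776) = 1595414031409/253620740100 ≈ 6.291 in

Q = 1595414031409/253620740100 in ≈ 6.291 in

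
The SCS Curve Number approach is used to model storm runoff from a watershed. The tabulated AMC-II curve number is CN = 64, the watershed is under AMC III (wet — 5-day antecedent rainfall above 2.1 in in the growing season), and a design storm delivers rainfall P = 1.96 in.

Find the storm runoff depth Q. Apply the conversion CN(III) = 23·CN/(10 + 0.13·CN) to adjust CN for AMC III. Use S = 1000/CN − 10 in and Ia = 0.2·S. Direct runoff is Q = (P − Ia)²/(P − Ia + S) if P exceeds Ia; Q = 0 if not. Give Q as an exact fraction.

CN(III) from CN(II)=64: (23·64)/(10 + 0.13·64) = 18400/229 ≈ 80.349
Retention S: 1000/CN − 10 with CN=80.349 → S = 225/92 ≈ 2.446 in
Ia = 0.2·(225/92) = 45/92 in ≈ 0.489 in
P − Ia = 1.960 − 0.489 = 3383/2300 ≈ 1.471 in (> 0, runoff occurs)
Runoff Q = (P−Ia)²/(P−Ia+S) = (1.471)²/(1.471+2.446) = 11444689/20718400 ≈ 0.552 in

Q = 11444689/20718400 in ≈ 0.552 in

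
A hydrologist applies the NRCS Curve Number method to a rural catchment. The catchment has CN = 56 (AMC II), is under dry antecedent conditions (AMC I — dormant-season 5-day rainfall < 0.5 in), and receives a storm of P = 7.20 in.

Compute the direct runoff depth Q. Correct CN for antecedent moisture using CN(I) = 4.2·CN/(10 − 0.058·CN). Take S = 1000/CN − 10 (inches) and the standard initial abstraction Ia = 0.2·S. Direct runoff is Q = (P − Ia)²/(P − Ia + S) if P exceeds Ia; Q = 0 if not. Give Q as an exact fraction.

Q = 1615441/2993655 in ≈ 0.540 in

CN(I) from CN(II)=56: (4.2·56)/(10 − 0.058·56) = 7350/211 ≈ 34.834
Retention S: 1000/CN − 10 with CN=34.834 → S = 2750/147 ≈ 18.707 in
Ia = 0.2·(2750/147) = 550/147 in ≈ 3.741 in
Since P=7.200 > Ia=3.741: effective rainfall P−Ia = 2542/735 in
Q: (2542/735)² ÷ (16292/735) = 1615441/2993655 in (≈ 0.540 in)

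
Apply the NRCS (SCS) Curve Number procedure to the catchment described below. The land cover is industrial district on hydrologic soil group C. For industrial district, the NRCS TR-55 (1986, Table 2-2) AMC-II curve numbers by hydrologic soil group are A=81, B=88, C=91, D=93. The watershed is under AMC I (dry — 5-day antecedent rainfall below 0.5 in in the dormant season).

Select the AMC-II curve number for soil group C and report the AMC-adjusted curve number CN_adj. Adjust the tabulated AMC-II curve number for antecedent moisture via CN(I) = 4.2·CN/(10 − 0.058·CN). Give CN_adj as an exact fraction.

CN_adj = 63700/787 ≈ 80.940

NRCS table: industrial district, soil group C → CN(II) = 91
CN(I) from CN(II)=91: (4.2·91)/(10 − 0.058·91) = 63700/787 ≈ 80.940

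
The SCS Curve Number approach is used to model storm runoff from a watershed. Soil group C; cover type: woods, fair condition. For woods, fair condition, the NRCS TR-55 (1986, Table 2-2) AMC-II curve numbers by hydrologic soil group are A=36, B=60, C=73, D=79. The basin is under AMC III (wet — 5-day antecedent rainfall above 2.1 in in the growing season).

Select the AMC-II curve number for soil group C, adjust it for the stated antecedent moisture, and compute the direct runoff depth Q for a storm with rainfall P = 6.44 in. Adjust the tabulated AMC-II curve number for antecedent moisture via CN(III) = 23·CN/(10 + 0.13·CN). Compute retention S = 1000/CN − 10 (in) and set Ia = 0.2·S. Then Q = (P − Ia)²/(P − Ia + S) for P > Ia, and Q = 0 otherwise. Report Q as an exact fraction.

Q = 65955998761/13613290025 in ≈ 4.845 in

NRCS table: woods, fair condition, soil group C → CN(II) = 73
Wet (AMC III): CN(III) = 23·73/(10 + 0.13·73) = 1679/(1949/100) = 167900/1949 ≈ 86.147
S = 1000/(167900/1949) − 10 = 2700/1679 in ≈ 1.608 in
Initial abstraction Ia = S/5 = (2700/1679)/5 = 540/1679 ≈ 0.322 in
Since P=6.440 > Ia=0.322: effective rainfall P−Ia = 256819/41975 in
Q = (256819/41975)²/((256819/41975) + 2700/1679) = (65955998761/1761900625)/(324319/41975) = 65955998761/13613290025 in ≈ 4.845 in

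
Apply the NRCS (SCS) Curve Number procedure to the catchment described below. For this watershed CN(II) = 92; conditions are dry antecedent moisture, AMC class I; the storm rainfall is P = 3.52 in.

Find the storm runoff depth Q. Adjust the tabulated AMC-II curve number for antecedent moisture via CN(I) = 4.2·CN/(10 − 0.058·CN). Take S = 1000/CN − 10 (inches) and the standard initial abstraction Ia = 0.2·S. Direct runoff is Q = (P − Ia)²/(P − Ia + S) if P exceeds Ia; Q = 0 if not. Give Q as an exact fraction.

Q = 175818752/94341975 in ≈ 1.864 in

Adjust CN=92 to AMC I: 4.2·92/(10 − 0.058·92) → (1932/5) ÷ (583/125) = 48300/583 ≈ 82.847
Max retention: S = 1000/(48300/583) − 10 = 1000/483 in (≈ 2.070 in)
Initial abstraction Ia = S/5 = (1000/483)/5 = 200/483 ≈ 0.414 in
P − Ia = 3.520 − 0.414 = 37504/12075 ≈ 3.106 in (> 0, runoff occurs)
Q: (37504/12075)² ÷ (62504/12075) = 175818752/94341975 in (≈ 1.864 in)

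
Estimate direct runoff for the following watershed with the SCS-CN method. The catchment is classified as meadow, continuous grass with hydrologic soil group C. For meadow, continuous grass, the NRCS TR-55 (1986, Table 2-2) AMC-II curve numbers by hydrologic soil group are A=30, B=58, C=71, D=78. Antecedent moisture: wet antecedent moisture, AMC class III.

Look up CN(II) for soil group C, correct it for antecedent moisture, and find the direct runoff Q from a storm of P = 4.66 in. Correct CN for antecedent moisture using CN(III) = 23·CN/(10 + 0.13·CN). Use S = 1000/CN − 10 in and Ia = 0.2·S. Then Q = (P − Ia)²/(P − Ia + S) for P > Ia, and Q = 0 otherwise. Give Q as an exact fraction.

Q = 123544517121/40538326850 in ≈ 3.048 in

NRCS table: meadow, continuous grass, soil group C → CN(II) = 71
Wet (AMC III): CN(III) = 23·71/(10 + 0.13·71) = 1633/(1923/100) = 163300/1923 ≈ 84.919
S = 1000/(163300/1923) − 10 = 2900/1633 in ≈ 1.776 in
Ia = 0.2·(2900/1633) = 580/1633 in ≈ 0.355 in
Since P=4.660 > Ia=0.355: effective rainfall P−Ia = 351489/81650 in
Q: (351489/81650)² ÷ (496489/81650) = 123544517121/40538326850 in (≈ 3.048 in)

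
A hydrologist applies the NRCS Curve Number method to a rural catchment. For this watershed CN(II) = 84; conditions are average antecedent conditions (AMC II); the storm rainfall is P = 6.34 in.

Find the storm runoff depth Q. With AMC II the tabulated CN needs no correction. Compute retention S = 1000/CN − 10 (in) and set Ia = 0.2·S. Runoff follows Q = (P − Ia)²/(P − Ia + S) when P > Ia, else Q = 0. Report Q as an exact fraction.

Q = 39150049/8669850 in ≈ 4.516 in

AMC II — tabulated CN = 84 applies directly.
S = 1000/84 − 10 = 40/21 in ≈ 1.905 in
Initial abstraction Ia = S/5 = (40/21)/5 = 8/21 ≈ 0.381 in
P − Ia = 6.340 − 0.381 = 6257/1050 ≈ 5.959 in (> 0, runoff occurs)
Runoff Q = (P−Ia)²/(P−Ia+S) = (5.959)²/(5.959+1.905) = 39150049/8669850 ≈ 4.516 in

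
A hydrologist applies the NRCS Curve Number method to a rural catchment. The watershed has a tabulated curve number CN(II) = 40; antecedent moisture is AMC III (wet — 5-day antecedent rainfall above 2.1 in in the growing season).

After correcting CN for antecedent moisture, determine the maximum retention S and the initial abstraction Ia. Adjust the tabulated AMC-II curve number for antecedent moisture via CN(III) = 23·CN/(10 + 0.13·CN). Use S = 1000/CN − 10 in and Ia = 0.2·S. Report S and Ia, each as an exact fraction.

Wet (AMC III): CN(III) = 23·40/(10 + 0.13·40) = 920/(76/5) = 1150/19 ≈ 60.526
Max retention: S = 1000/(1150/19) − 10 = 150/23 in (≈ 6.522 in)
Ia = 0.2S: 0.2·6.522 = 1.304 in (exactly 30/23)

S = 150/23 in ≈ 6.522 in; Ia = 30/23 in ≈ 1.304 in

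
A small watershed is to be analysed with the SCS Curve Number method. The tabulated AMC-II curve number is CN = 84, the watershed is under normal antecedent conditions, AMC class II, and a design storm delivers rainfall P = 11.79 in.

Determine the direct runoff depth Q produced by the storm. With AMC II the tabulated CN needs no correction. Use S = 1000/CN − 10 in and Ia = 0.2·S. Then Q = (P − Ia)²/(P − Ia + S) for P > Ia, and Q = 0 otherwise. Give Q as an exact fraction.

Q = 574033681/58713900 in ≈ 9.777 in

CN(II) = 84; AMC II needs no correction.
S = 1000/84 − 10 = 40/21 in ≈ 1.905 in
Ia = 0.2·(40/21) = 8/21 in ≈ 0.381 in
P − Ia = 11.790 − 0.381 = 23959/2100 ≈ 11.409 in (> 0, runoff occurs)
Q = (23959/2100)²/((23959/2100) + 40/21) = (574033681/4410000)/(27959/2100) = 574033681/58713900 in ≈ 9.777 in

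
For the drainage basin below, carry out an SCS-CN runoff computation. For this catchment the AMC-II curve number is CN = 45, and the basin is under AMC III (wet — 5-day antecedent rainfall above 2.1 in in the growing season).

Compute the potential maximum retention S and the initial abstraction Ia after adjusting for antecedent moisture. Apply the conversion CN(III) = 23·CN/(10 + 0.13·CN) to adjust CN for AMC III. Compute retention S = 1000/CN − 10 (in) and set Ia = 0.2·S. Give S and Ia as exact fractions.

S = 1100/207 in ≈ 5.314 in; Ia = 220/207 in ≈ 1.063 in

CN(III) from CN(II)=45: (23·45)/(10 + 0.13·45) = 20700/317 ≈ 65.300
S = 1000/(20700/317) − 10 = 1100/207 in ≈ 5.314 in
Initial abstraction Ia = S/5 = (1100/207)/5 = 220/207 ≈ 1.063 in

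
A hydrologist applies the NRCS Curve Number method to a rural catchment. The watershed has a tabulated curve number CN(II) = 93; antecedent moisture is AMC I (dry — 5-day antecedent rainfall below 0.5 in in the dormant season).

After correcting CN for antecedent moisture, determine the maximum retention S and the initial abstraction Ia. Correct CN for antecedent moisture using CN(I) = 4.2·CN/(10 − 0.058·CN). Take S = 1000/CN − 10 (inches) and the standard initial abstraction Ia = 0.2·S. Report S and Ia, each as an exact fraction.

S = 500/279 in ≈ 1.792 in; Ia = 100/279 in ≈ 0.358 in

CN(I) from CN(II)=93: (4.2·93)/(10 − 0.058·93) = 27900/329 ≈ 84.802
Max retention: S = 1000/(27900/329) − 10 = 500/279 in (≈ 1.792 in)
Ia = 0.2·(500/279) = 100/279 in ≈ 0.358 in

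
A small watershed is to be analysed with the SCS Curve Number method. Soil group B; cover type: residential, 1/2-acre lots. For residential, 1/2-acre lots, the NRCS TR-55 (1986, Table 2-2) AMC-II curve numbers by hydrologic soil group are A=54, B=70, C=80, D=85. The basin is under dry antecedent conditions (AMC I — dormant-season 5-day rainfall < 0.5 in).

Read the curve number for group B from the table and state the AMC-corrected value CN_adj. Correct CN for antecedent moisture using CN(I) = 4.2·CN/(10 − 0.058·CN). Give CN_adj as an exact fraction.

CN_adj = 4900/99 ≈ 49.495

NRCS table: residential, 1/2-acre lots, soil group B → CN(II) = 70
Dry (AMC I): CN(I) = 4.2·70/(10 − 0.058·70) = 294/(297/50) = 4900/99 ≈ 49.495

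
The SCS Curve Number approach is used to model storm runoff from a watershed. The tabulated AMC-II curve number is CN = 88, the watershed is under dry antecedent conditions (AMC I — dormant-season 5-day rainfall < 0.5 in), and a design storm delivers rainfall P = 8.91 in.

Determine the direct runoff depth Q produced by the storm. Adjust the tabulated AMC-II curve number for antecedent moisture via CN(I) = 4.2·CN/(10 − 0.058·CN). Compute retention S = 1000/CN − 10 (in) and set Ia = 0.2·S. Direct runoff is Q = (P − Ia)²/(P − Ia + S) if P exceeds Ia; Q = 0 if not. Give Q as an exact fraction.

Q = 4045850449/682273900 in ≈ 5.930 in

CN(I) from CN(II)=88: (4.2·88)/(10 − 0.058·88) = 3850/51 ≈ 75.490
Max retention: S = 1000/(3850/51) − 10 = 250/77 in (≈ 3.247 in)
Initial abstraction Ia = S/5 = (250/77)/5 = 50/77 ≈ 0.649 in
Since P=8.910 > Ia=0.649: effective rainfall P−Ia = 63607/7700 in
Q: (63607/7700)² ÷ (88607/7700) = 4045850449/682273900 in (≈ 5.930 in)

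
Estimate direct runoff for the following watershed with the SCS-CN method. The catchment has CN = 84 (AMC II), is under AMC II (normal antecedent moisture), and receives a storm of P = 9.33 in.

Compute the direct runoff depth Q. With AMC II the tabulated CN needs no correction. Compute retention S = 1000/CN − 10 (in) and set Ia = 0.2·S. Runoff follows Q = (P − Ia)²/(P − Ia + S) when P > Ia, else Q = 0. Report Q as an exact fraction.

Q = 353176849/47865300 in ≈ 7.379 in

Average conditions: CN = 84 (no AMC adjustment).
Max retention: S = 1000/84 − 10 = 40/21 in (≈ 1.905 in)
Ia = 0.2·(40/21) = 8/21 in ≈ 0.381 in
P − Ia = 9.330 − 0.381 = 18793/2100 ≈ 8.949 in (> 0, runoff occurs)
Q = (18793/2100)²/((18793/2100) + 40/21) = (353176849/4410000)/(22793/2100) = 353176849/47865300 in ≈ 7.379 in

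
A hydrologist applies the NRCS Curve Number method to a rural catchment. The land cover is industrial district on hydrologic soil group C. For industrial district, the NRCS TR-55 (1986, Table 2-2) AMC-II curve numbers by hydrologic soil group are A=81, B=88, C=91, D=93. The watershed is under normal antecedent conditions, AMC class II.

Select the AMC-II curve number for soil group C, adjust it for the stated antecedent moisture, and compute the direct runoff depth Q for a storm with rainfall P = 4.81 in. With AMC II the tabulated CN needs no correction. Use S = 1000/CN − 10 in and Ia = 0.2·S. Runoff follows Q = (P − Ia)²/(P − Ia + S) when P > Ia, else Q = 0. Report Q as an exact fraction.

Q = 1761564841/463836100 in ≈ 3.798 in

NRCS table: industrial district, soil group C → CN(II) = 91
Average conditions: CN = 91 (no AMC adjustment).
Retention S: 1000/CN − 10 with CN=91.000 → S = 90/91 ≈ 0.989 in
Ia = 0.2·(90/91) = 18/91 in ≈ 0.198 in
Since P=4.810 > Ia=0.198: effective rainfall P−Ia = 41971/9100 in
Runoff Q = (P−Ia)²/(P−Ia+S) = (4.612)²/(4.612+0.989) = 1761564841/463836100 ≈ 3.798 in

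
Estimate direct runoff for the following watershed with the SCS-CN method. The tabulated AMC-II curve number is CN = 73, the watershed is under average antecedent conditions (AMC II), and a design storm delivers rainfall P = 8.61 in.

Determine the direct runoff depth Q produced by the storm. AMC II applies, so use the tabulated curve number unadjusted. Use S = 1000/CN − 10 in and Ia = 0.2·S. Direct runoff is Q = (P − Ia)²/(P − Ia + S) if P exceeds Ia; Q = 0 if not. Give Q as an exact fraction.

AMC II — tabulated CN = 73 applies directly.
Retention S: 1000/CN − 10 with CN=73.000 → S = 270/73 ≈ 3.699 in
Ia = 0.2·(270/73) = 54/73 in ≈ 0.740 in
Excess rainfall: 8.610 − 0.740 = 7.870 in; P > Ia so Q > 0
Q = (57453/7300)²/((57453/7300) + 270/73) = (3300847209/53290000)/(84453/7300) = 1100282403/205502300 in ≈ 5.354 in

Q = 1100282403/205502300 in ≈ 5.354 in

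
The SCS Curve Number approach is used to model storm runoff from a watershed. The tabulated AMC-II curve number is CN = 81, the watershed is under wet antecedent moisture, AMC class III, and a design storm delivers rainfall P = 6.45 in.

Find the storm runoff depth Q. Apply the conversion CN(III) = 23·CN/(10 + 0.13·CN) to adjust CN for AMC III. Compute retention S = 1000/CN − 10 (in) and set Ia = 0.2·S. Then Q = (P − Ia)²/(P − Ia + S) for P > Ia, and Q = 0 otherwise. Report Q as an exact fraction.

CN(III) from CN(II)=81: (23·81)/(10 + 0.13·81) = 186300/2053 ≈ 90.745
Retention S: 1000/CN − 10 with CN=90.745 → S = 1900/1863 ≈ 1.020 in
Ia = 0.2·(1900/1863) = 380/1863 in ≈ 0.204 in
Excess rainfall: 6.450 − 0.204 = 6.246 in; P > Ia so Q > 0
Q = (232727/37260)²/((232727/37260) + 1900/1863) = (54161856529/1388307600)/(270727/37260) = 54161856529/10087288020 in ≈ 5.369 in

Q = 54161856529/10087288020 in ≈ 5.369 in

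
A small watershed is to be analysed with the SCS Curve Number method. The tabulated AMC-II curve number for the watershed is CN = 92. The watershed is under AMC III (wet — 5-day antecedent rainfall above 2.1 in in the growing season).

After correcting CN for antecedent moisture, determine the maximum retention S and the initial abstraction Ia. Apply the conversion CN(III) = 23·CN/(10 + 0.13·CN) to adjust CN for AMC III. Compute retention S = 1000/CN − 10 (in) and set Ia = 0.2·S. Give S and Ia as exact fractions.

S = 200/529 in ≈ 0.378 in; Ia = 40/529 in ≈ 0.076 in

Wet (AMC III): CN(III) = 23·92/(10 + 0.13·92) = 2116/(549/25) = 52900/549 ≈ 96.357
Retention S: 1000/CN − 10 with CN=96.357 → S = 200/529 ≈ 0.378 in
Ia = 0.2S: 0.2·0.378 = 0.076 in (exactly 40/529)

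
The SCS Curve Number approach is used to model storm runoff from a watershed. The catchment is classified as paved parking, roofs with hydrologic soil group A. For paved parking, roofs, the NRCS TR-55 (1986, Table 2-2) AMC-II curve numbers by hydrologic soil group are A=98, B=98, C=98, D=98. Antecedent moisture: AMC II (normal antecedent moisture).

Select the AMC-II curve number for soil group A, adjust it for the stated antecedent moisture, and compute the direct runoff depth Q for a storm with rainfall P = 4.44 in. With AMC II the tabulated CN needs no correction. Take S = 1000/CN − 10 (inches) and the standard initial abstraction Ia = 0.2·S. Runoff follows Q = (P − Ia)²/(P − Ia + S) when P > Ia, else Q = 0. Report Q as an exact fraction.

Q = 29041321/6907775 in ≈ 4.204 in

NRCS table: paved parking, roofs, soil group A → CN(II) = 98
AMC II — tabulated CN = 98 applies directly.
Retention S: 1000/CN − 10 with CN=98.000 → S = 10/49 ≈ 0.204 in
Initial abstraction Ia = S/5 = (10/49)/5 = 2/49 ≈ 0.041 in
Since P=4.440 > Ia=0.041: effective rainfall P−Ia = 5389/1225 in
Q = (5389/1225)²/((5389/1225) + 10/49) = (29041321/1500625)/(5639/1225) = 29041321/6907775 in ≈ 4.204 in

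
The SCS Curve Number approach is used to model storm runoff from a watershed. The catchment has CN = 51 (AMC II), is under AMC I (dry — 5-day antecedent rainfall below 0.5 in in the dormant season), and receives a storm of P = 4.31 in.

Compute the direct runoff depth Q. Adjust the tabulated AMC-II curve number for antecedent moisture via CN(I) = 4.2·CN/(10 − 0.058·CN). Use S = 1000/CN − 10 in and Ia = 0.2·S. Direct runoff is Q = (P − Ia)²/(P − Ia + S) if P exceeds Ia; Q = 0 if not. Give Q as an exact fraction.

Dry (AMC I): CN(I) = 4.2·51/(10 − 0.058·51) = (1071/5)/(3521/500) = 15300/503 ≈ 30.417
Max retention: S = 1000/(15300/503) − 10 = 3500/153 in (≈ 22.876 in)
Ia = 0.2·(3500/153) = 700/153 in ≈ 4.575 in
P = 4.310 ≤ Ia = 4.575 in: entire storm abstracted, Q = 0.

Q = 0 in ≈ 0.000 in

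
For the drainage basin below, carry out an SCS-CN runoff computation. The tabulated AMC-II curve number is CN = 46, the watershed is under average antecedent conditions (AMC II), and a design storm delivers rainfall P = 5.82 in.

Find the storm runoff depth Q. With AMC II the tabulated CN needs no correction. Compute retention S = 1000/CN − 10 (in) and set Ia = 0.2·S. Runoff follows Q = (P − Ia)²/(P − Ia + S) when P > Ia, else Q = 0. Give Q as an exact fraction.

Q = 5314683/6705650 in ≈ 0.793 in

Average conditions: CN = 46 (no AMC adjustment).
Max retention: S = 1000/46 − 10 = 270/23 in (≈ 11.739 in)
Ia = 0.2S: 0.2·11.739 = 2.348 in (exactly 54/23)
Since P=5.820 > Ia=2.348: effective rainfall P−Ia = 3993/1150 in
Runoff Q = (P−Ia)²/(P−Ia+S) = (3.472)²/(3.472+11.739) = 5314683/6705650 ≈ 0.793 in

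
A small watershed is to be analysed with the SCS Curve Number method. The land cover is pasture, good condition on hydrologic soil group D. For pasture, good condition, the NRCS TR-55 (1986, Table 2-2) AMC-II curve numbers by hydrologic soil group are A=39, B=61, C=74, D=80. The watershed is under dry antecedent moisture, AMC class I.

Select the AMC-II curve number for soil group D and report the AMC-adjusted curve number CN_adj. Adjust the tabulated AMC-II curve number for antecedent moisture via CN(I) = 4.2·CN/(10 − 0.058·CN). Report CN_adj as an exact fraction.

CN_adj = 4200/67 ≈ 62.687

NRCS table: pasture, good condition, soil group D → CN(II) = 80
Adjust CN=80 to AMC I: 4.2·80/(10 − 0.058·80) → 336 ÷ (134/25) = 4200/67 ≈ 62.687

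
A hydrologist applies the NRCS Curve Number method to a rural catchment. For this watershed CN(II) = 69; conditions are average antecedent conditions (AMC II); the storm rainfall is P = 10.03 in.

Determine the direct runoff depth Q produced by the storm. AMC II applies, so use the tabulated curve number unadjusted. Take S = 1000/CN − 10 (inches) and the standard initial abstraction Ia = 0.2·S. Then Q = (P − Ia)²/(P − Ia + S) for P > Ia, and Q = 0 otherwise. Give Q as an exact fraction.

Average conditions: CN = 69 (no AMC adjustment).
Retention S: 1000/CN − 10 with CN=69.000 → S = 310/69 ≈ 4.493 in
Initial abstraction Ia = S/5 = (310/69)/5 = 62/69 ≈ 0.899 in
Since P=10.030 > Ia=0.899: effective rainfall P−Ia = 63007/6900 in
Q = (63007/6900)²/((63007/6900) + 310/69) = (3969882049/47610000)/(94007/6900) = 3969882049/648648300 in ≈ 6.120 in

Q = 3969882049/648648300 in ≈ 6.120 in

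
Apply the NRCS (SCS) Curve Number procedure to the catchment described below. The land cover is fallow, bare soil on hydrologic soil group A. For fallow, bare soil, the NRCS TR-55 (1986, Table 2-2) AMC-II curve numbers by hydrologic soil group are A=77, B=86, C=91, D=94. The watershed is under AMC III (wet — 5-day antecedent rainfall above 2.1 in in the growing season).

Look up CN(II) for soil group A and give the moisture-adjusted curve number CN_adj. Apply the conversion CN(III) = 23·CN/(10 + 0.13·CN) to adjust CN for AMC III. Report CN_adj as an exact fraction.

CN_adj = 7700/87 ≈ 88.506

NRCS table: fallow, bare soil, soil group A → CN(II) = 77
Adjust CN=77 to AMC III: 23·77/(10 + 0.13·77) → 1771 ÷ (2001/100) = 7700/87 ≈ 88.506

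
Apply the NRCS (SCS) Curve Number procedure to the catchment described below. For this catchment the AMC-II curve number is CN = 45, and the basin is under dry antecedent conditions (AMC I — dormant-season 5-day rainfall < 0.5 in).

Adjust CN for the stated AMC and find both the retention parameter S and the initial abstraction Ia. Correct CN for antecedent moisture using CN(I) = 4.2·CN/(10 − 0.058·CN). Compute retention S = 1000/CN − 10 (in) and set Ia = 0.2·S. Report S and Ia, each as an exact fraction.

Adjust CN=45 to AMC I: 4.2·45/(10 − 0.058·45) → 189 ÷ (739/100) = 18900/739 ≈ 25.575
S = 1000/(18900/739) − 10 = 5500/189 in ≈ 29.101 in
Ia = 0.2S: 0.2·29.101 = 5.820 in (exactly 1100/189)

S = 5500/189 in ≈ 29.101 in; Ia = 1100/189 in ≈ 5.820 in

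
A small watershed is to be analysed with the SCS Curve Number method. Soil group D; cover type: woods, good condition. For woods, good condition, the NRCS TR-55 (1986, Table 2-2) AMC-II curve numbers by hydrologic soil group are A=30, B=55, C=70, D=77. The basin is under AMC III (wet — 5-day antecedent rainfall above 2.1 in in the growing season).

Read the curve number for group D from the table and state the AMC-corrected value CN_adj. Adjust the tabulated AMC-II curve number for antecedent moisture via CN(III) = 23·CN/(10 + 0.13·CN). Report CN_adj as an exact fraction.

CN_adj = 7700/87 ≈ 88.506

NRCS table: woods, good condition, soil group D → CN(II) = 77
Adjust CN=77 to AMC III: 23·77/(10 + 0.13·77) → 1771 ÷ (2001/100) = 7700/87 ≈ 88.506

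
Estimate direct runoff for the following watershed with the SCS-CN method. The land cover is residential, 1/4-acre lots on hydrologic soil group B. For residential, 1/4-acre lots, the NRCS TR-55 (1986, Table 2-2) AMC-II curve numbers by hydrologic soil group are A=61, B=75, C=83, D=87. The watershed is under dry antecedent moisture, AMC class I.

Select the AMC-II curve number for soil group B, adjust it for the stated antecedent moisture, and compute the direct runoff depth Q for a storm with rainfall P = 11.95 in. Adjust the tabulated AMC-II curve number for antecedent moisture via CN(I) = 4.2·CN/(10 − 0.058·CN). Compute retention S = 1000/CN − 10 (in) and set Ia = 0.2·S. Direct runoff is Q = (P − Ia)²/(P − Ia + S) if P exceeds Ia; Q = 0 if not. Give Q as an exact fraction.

NRCS table: residential, 1/4-acre lots, soil group B → CN(II) = 75
Dry (AMC I): CN(I) = 4.2·75/(10 − 0.058·75) = 315/(113/20) = 6300/113 ≈ 55.752
Max retention: S = 1000/(6300/113) − 10 = 500/63 in (≈ 7.937 in)
Ia = 0.2·(500/63) = 100/63 in ≈ 1.587 in
Excess rainfall: 11.950 − 1.587 = 10.363 in; P > Ia so Q > 0
Q: (13057/1260)² ÷ (23057/1260) = 170485249/29051820 in (≈ 5.868 in)

Q = 170485249/29051820 in ≈ 5.868 in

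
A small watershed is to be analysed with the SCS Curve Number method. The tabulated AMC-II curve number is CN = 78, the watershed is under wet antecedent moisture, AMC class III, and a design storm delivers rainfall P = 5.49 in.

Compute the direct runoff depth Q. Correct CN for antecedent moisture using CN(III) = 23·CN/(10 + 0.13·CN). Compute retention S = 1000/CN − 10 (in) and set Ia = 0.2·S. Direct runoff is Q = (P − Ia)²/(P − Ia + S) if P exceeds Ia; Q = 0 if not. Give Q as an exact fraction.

Q = 221326025209/52066634100 in ≈ 4.251 in

Wet (AMC III): CN(III) = 23·78/(10 + 0.13·78) = 1794/(1007/50) = 89700/1007 ≈ 89.076
Max retention: S = 1000/(89700/1007) − 10 = 1100/897 in (≈ 1.226 in)
Initial abstraction Ia = S/5 = (1100/897)/5 = 220/897 ≈ 0.245 in
Excess rainfall: 5.490 − 0.245 = 5.245 in; P > Ia so Q > 0
Runoff Q = (P−Ia)²/(P−Ia+S) = (5.245)²/(5.245+1.226) = 221326025209/52066634100 ≈ 4.251 in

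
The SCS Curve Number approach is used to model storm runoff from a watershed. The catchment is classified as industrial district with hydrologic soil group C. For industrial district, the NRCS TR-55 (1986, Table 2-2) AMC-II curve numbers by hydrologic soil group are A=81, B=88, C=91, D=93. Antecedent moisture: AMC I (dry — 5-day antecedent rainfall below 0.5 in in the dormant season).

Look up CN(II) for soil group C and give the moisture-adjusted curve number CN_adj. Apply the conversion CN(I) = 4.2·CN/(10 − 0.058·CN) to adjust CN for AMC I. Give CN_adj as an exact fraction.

CN_adj = 63700/787 ≈ 80.940

NRCS table: industrial district, soil group C → CN(II) = 91
CN(I) from CN(II)=91: (4.2·91)/(10 − 0.058·91) = 63700/787 ≈ 80.940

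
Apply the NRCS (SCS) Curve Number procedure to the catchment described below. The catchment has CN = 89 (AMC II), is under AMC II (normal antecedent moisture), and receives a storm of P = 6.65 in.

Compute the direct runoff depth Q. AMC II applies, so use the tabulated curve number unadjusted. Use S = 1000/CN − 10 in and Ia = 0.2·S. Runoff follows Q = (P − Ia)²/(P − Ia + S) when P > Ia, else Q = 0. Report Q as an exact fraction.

Q = 129891609/24202660 in ≈ 5.367 in

Average conditions: CN = 89 (no AMC adjustment).
Retention S: 1000/CN − 10 with CN=89.000 → S = 110/89 ≈ 1.236 in
Initial abstraction Ia = S/5 = (110/89)/5 = 22/89 ≈ 0.247 in
Since P=6.650 > Ia=0.247: effective rainfall P−Ia = 11397/1780 in
Runoff Q = (P−Ia)²/(P−Ia+S) = (6.403)²/(6.403+1.236) = 129891609/24202660 ≈ 5.367 in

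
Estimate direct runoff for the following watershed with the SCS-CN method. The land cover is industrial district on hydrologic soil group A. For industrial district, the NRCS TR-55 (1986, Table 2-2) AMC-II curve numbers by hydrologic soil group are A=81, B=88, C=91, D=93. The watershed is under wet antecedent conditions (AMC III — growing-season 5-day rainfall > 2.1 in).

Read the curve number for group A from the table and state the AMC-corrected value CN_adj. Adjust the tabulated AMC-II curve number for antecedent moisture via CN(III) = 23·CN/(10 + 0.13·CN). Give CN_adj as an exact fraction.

NRCS table: industrial district, soil group A → CN(II) = 81
Wet (AMC III): CN(III) = 23·81/(10 + 0.13·81) = 1863/(2053/100) = 186300/2053 ≈ 90.745

CN_adj = 186300/2053 ≈ 90.745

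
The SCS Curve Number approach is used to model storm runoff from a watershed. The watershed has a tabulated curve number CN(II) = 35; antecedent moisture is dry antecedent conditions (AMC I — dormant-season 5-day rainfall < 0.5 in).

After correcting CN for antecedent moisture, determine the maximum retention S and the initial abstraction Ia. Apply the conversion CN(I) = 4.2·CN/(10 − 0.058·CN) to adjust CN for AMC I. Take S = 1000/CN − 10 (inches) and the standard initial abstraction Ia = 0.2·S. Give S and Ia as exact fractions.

S = 6500/147 in ≈ 44.218 in; Ia = 1300/147 in ≈ 8.844 in

Dry (AMC I): CN(I) = 4.2·35/(10 − 0.058·35) = 147/(797/100) = 14700/797 ≈ 18.444
S = 1000/(14700/797) − 10 = 6500/147 in ≈ 44.218 in
Ia = 0.2S: 0.2·44.218 = 8.844 in (exactly 1300/147)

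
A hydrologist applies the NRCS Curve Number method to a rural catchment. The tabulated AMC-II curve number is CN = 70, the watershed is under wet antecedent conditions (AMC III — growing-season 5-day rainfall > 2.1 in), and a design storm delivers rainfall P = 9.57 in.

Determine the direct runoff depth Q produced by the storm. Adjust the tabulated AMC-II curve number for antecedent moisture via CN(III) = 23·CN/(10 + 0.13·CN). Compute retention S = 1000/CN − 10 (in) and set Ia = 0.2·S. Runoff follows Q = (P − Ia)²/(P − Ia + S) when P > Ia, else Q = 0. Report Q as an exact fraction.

Q = 7308932643/955679900 in ≈ 7.648 in

Wet (AMC III): CN(III) = 23·70/(10 + 0.13·70) = 1610/(191/10) = 16100/191 ≈ 84.293
Retention S: 1000/CN − 10 with CN=84.293 → S = 300/161 ≈ 1.863 in
Ia = 0.2·(300/161) = 60/161 in ≈ 0.373 in
Since P=9.570 > Ia=0.373: effective rainfall P−Ia = 148077/16100 in
Q: (148077/16100)² ÷ (178077/16100) = 7308932643/955679900 in (≈ 7.648 in)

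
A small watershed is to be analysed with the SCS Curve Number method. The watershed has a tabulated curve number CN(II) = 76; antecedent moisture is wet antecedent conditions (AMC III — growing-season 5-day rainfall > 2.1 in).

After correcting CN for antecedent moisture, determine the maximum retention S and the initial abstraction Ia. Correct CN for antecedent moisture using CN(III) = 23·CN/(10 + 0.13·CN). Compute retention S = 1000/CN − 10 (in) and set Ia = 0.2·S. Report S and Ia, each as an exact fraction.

CN(III) from CN(II)=76: (23·76)/(10 + 0.13·76) = 43700/497 ≈ 87.928
Max retention: S = 1000/(43700/497) − 10 = 600/437 in (≈ 1.373 in)
Ia = 0.2S: 0.2·1.373 = 0.275 in (exactly 120/437)

S = 600/437 in ≈ 1.373 in; Ia = 120/437 in ≈ 0.275 in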